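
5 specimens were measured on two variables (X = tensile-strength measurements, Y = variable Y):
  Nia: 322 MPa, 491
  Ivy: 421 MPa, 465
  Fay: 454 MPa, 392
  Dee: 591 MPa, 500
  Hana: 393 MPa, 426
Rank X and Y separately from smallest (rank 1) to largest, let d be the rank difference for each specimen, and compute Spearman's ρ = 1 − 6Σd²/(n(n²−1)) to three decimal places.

Ranks of variable 1: 1, 3, 4, 5, 2
Ranks of variable 2: 4, 3, 1, 5, 2
d = r₁ − r₂: -3, 0, 3, 0, 0
d²: 9, 0, 9, 0, 0; Σd² = 18
ρ = 1 − 6·18/(5·24) = 1 − 108/120 = 0.100

0.100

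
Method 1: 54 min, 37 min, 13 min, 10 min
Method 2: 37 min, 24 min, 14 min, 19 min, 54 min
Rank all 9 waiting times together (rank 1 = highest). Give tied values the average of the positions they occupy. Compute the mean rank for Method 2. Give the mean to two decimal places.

4.60

Sorted (descending): 54, 54, 37, 37, 24, 19, 14, 13, 10
The 2 values of 54 occupy positions 1–2 → average rank (1+2)/2 = 1.5.
The 2 values of 37 occupy positions 3–4 → average rank (3+4)/2 = 3.5.
Method 2 values → pooled ranks: 37→3.5, 24→5, 14→7, 19→6, 54→1.5
Mean rank = (3.5 + 5 + 7 + 6 + 1.5) / 5 = 4.60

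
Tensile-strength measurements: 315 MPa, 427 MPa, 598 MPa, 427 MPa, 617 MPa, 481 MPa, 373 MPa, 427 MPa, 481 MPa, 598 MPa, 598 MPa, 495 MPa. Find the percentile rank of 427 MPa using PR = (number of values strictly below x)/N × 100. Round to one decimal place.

N = 12.
Strictly below 427: 2. Equal to 427: 3.
PR = 2/12 × 100 = 16.7

16.7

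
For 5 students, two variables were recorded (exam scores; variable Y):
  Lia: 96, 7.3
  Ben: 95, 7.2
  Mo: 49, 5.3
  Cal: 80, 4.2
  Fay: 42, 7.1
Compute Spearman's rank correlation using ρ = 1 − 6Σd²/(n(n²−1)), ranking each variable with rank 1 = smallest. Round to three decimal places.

Ranks of variable 1: 5, 4, 2, 3, 1
Ranks of variable 2: 5, 4, 2, 1, 3
d = r₁ − r₂: 0, 0, 0, 2, -2
d²: 0, 0, 0, 4, 4; Σd² = 8
ρ = 1 − 6·8/(5·24) = 1 − 48/120 = 0.600

0.600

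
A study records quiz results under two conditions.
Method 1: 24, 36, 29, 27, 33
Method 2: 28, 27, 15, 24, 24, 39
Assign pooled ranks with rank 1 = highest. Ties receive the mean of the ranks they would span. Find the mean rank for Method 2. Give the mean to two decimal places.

Sorted (descending): 39, 36, 33, 29, 28, 27, 27, 24, 24, 24, 15
The 2 values of 27 occupy positions 6–7 → average rank (6+7)/2 = 6.5.
The 3 values of 24 occupy positions 8–10 → average rank 9.
Method 2 values → pooled ranks: 28→5, 27→6.5, 15→11, 24→9, 24→9, 39→1
Mean rank = (5 + 6.5 + 11 + 9 + 9 + 1) / 6 = 6.92

6.92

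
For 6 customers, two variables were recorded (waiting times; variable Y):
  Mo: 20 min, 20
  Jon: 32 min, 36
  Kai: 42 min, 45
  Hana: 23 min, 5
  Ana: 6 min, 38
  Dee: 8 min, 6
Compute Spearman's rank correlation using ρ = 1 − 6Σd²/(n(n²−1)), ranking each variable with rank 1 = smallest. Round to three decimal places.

Ranks of variable 1: 3, 5, 6, 4, 1, 2
Ranks of variable 2: 3, 4, 6, 1, 5, 2
d = r₁ − r₂: 0, 1, 0, 3, -4, 0
d²: 0, 1, 0, 9, 16, 0; Σd² = 26
ρ = 1 − 6·26/(6·35) = 1 − 156/210 = 0.257

0.257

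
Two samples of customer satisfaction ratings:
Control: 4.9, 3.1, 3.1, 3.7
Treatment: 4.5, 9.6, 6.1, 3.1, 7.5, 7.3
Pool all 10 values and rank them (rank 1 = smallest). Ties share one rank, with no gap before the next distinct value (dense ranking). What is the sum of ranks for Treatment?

30

Sorted (ascending): 3.1, 3.1, 3.1, 3.7, 4.5, 4.9, 6.1, 7.3, 7.5, 9.6
The 3 values of 3.1 share dense rank 1.
Remaining distinct values take the next consecutive integers.
Treatment values → pooled ranks: 4.5→3, 9.6→8, 6.1→5, 3.1→1, 7.5→7, 7.3→6
Rank sum = 3 + 8 + 5 + 1 + 7 + 6 = 30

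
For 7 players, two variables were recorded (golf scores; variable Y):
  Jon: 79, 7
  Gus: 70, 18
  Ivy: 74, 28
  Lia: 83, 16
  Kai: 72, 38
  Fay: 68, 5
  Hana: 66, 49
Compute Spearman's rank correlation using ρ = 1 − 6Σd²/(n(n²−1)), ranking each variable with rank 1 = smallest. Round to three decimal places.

-0.321

Ranks of variable 1: 6, 3, 5, 7, 4, 2, 1
Ranks of variable 2: 2, 4, 5, 3, 6, 1, 7
d = r₁ − r₂: 4, -1, 0, 4, -2, 1, -6
d²: 16, 1, 0, 16, 4, 1, 36; Σd² = 74
ρ = 1 − 6·74/(7·48) = 1 − 444/336 = -0.321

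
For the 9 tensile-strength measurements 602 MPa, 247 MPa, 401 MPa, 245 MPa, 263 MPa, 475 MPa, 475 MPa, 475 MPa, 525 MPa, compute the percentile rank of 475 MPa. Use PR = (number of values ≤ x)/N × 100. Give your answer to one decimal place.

77.8

N = 9.
Strictly below 475: 4. Equal to 475: 3.
PR = 7/9 × 100 = 77.8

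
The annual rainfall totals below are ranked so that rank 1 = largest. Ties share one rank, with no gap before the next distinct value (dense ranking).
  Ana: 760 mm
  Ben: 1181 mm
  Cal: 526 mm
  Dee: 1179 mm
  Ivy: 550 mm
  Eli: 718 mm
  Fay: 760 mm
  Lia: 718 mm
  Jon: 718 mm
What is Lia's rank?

4

Sorted (descending): 1181, 1179, 760, 760, 718, 718, 718, 550, 526
The 2 values of 760 share dense rank 3.
The 3 values of 718 share dense rank 4.
Remaining distinct values take the next consecutive integers.
Lia has value 718 mm → rank 4.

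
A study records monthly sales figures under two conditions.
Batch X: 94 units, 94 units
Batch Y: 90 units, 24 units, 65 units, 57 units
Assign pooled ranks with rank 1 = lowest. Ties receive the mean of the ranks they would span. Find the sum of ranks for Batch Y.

Sorted (ascending): 24, 57, 65, 90, 94, 94
The 2 values of 94 occupy positions 5–6 → average rank (5+6)/2 = 5.5.
Batch Y values → pooled ranks: 90→4, 24→1, 65→3, 57→2
Rank sum = 4 + 1 + 3 + 2 = 10

10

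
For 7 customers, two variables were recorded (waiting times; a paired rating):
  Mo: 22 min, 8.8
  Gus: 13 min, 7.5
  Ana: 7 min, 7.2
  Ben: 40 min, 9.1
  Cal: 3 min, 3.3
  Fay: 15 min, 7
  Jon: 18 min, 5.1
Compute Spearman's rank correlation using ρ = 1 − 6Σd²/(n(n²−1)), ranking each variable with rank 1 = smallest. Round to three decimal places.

Ranks of variable 1: 6, 3, 2, 7, 1, 4, 5
Ranks of variable 2: 6, 5, 4, 7, 1, 3, 2
d = r₁ − r₂: 0, -2, -2, 0, 0, 1, 3
d²: 0, 4, 4, 0, 0, 1, 9; Σd² = 18
ρ = 1 − 6·18/(7·48) = 1 − 108/336 = 0.679

0.679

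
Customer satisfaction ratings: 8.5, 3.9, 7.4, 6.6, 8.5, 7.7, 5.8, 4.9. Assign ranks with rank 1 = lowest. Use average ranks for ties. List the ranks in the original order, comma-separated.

7.5, 1, 5, 4, 7.5, 6, 3, 2

Sorted (ascending): 3.9, 4.9, 5.8, 6.6, 7.4, 7.7, 8.5, 8.5
The 2 values of 8.5 occupy positions 7–8 → average rank (7+8)/2 = 7.5.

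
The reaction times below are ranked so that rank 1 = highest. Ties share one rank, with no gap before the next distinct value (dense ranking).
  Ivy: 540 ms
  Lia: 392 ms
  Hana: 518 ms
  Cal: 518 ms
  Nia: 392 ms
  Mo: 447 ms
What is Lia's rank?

Sorted (descending): 540, 518, 518, 447, 392, 392
The 2 values of 518 share dense rank 2.
The 2 values of 392 share dense rank 4.
Remaining distinct values take the next consecutive integers.
Lia has value 392 ms → rank 4.

4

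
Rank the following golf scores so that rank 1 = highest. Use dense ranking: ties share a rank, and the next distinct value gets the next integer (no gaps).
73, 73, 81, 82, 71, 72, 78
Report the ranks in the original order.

Sorted (descending): 82, 81, 78, 73, 73, 72, 71
The 2 values of 73 share dense rank 4.
Remaining distinct values take the next consecutive integers.

4, 4, 2, 1, 6, 5, 3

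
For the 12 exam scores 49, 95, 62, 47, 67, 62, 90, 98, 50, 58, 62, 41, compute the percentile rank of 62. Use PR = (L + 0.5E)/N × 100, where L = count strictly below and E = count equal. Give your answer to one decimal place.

54.2

N = 12.
Strictly below 62: 5. Equal to 62: 3.
PR = (5 + 0.5·3)/12 × 100 = 54.2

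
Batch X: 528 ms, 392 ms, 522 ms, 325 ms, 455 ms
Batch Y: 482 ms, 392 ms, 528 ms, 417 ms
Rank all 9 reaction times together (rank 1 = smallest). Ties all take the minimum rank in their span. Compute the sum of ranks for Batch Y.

20

Sorted (ascending): 325, 392, 392, 417, 455, 482, 522, 528, 528
The 2 values of 392 occupy positions 2–3 → each gets rank 2.
The 2 values of 528 occupy positions 8–9 → each gets rank 8.
Batch Y values → pooled ranks: 482→6, 392→2, 528→8, 417→4
Rank sum = 6 + 2 + 8 + 4 = 20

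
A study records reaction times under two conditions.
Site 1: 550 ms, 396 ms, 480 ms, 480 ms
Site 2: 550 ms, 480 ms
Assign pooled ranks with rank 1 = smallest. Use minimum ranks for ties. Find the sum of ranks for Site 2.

Sorted (ascending): 396, 480, 480, 480, 550, 550
The 3 values of 480 occupy positions 2–4 → each gets rank 2.
The 2 values of 550 occupy positions 5–6 → each gets rank 5.
Site 2 values → pooled ranks: 550→5, 480→2
Rank sum = 5 + 2 = 7

7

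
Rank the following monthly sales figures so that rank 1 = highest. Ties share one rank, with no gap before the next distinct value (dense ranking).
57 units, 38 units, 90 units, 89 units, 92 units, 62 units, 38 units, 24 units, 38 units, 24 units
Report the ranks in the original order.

Sorted (descending): 92, 90, 89, 62, 57, 38, 38, 38, 24, 24
The 3 values of 38 share dense rank 6.
The 2 values of 24 share dense rank 7.
Remaining distinct values take the next consecutive integers.

5, 6, 2, 3, 1, 4, 6, 7, 6, 7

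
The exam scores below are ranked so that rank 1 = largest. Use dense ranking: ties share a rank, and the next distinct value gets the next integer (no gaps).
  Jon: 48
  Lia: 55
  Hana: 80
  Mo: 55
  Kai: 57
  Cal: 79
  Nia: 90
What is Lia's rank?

Sorted (descending): 90, 80, 79, 57, 55, 55, 48
The 2 values of 55 share dense rank 5.
Remaining distinct values take the next consecutive integers.
Lia has value 55 → rank 5.

5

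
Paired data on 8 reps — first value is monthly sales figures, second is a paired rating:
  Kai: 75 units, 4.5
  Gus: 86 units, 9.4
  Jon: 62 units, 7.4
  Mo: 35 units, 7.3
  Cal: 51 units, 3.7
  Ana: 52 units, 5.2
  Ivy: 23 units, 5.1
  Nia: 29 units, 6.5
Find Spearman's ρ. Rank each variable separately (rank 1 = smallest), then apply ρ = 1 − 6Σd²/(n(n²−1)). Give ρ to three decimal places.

0.310

Ranks of variable 1: 7, 8, 6, 3, 4, 5, 1, 2
Ranks of variable 2: 2, 8, 7, 6, 1, 4, 3, 5
d = r₁ − r₂: 5, 0, -1, -3, 3, 1, -2, -3
d²: 25, 0, 1, 9, 9, 1, 4, 9; Σd² = 58
ρ = 1 − 6·58/(8·63) = 1 − 348/504 = 0.310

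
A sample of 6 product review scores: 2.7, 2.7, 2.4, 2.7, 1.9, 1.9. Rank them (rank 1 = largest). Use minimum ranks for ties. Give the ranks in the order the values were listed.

Sorted (descending): 2.7, 2.7, 2.7, 2.4, 1.9, 1.9
The 3 values of 2.7 occupy positions 1–3 → each gets rank 1.
The 2 values of 1.9 occupy positions 5–6 → each gets rank 5.

1, 1, 4, 1, 5, 5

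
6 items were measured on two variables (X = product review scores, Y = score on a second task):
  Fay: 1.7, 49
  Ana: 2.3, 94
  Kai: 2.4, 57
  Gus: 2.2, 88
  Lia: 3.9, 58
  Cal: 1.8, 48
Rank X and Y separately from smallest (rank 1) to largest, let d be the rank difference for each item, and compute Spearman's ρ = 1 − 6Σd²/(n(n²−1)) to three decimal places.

0.486

Ranks of variable 1: 1, 4, 5, 3, 6, 2
Ranks of variable 2: 2, 6, 3, 5, 4, 1
d = r₁ − r₂: -1, -2, 2, -2, 2, 1
d²: 1, 4, 4, 4, 4, 1; Σd² = 18
ρ = 1 − 6·18/(6·35) = 1 − 108/210 = 0.486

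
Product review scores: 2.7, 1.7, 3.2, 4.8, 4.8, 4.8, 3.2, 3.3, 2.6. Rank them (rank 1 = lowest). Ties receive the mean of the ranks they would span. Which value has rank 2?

Sorted (ascending): 1.7, 2.6, 2.7, 3.2, 3.2, 3.3, 4.8, 4.8, 4.8
The 2 values of 3.2 occupy positions 4–5 → average rank (4+5)/2 = 4.5.
The 3 values of 4.8 occupy positions 7–9 → average rank 8.
Rank 2 → value 2.6.

2.6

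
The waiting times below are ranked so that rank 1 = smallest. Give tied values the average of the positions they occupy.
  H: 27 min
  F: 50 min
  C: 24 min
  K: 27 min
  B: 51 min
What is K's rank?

Sorted (ascending): 24, 27, 27, 50, 51
The 2 values of 27 occupy positions 2–3 → average rank (2+3)/2 = 2.5.
K has value 27 min → rank 2.5.

2.5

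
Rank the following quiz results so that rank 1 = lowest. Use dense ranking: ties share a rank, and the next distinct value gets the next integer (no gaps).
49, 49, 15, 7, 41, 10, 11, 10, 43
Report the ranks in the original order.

7, 7, 4, 1, 5, 2, 3, 2, 6

Sorted (ascending): 7, 10, 10, 11, 15, 41, 43, 49, 49
The 2 values of 10 share dense rank 2.
The 2 values of 49 share dense rank 7.
Remaining distinct values take the next consecutive integers.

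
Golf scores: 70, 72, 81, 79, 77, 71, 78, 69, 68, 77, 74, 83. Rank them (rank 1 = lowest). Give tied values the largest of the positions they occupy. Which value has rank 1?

68

Sorted (ascending): 68, 69, 70, 71, 72, 74, 77, 77, 78, 79, 81, 83
The 2 values of 77 occupy positions 7–8 → each gets rank 8.
Rank 1 → value 68.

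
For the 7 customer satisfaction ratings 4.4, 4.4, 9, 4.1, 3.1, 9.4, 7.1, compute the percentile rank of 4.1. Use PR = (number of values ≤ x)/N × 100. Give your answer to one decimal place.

N = 7.
Strictly below 4.1: 1. Equal to 4.1: 1.
PR = 2/7 × 100 = 28.6

28.6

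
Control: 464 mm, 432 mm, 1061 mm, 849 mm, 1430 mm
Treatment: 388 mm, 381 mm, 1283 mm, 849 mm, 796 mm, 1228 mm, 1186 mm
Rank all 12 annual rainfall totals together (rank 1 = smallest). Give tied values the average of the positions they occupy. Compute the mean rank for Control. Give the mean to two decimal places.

Sorted (ascending): 381, 388, 432, 464, 796, 849, 849, 1061, 1186, 1228, 1283, 1430
The 2 values of 849 occupy positions 6–7 → average rank (6+7)/2 = 6.5.
Control values → pooled ranks: 464→4, 432→3, 1061→8, 849→6.5, 1430→12
Mean rank = (4 + 3 + 8 + 6.5 + 12) / 5 = 6.70

6.70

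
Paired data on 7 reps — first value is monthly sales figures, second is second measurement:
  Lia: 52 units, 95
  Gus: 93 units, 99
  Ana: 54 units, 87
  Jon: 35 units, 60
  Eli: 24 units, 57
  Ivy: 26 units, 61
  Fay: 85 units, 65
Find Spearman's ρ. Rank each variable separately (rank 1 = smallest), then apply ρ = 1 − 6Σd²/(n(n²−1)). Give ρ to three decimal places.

0.821

Ranks of variable 1: 4, 7, 5, 3, 1, 2, 6
Ranks of variable 2: 6, 7, 5, 2, 1, 3, 4
d = r₁ − r₂: -2, 0, 0, 1, 0, -1, 2
d²: 4, 0, 0, 1, 0, 1, 4; Σd² = 10
ρ = 1 − 6·10/(7·48) = 1 − 60/336 = 0.821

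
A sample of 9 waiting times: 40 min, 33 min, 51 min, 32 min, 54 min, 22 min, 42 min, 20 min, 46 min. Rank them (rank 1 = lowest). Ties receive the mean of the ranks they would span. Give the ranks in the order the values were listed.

5, 4, 8, 3, 9, 2, 6, 1, 7

Sorted (ascending): 20, 22, 32, 33, 40, 42, 46, 51, 54
No ties — each value takes its position as its rank.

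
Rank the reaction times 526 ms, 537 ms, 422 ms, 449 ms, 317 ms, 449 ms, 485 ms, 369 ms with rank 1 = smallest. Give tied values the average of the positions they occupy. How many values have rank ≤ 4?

3

Sorted (ascending): 317, 369, 422, 449, 449, 485, 526, 537
The 2 values of 449 occupy positions 4–5 → average rank (4+5)/2 = 4.5.
Ranks ≤ 4: {1, 2, 3} → 3 values.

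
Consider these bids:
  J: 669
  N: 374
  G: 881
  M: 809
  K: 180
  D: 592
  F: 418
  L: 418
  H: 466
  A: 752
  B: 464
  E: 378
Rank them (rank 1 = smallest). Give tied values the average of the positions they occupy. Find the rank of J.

9

Sorted (ascending): 180, 374, 378, 418, 418, 464, 466, 592, 669, 752, 809, 881
The 2 values of 418 occupy positions 4–5 → average rank (4+5)/2 = 4.5.
J has value 669 → rank 9.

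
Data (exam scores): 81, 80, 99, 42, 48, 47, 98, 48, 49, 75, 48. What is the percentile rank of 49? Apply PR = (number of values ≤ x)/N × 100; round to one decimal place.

54.5

N = 11.
Strictly below 49: 5. Equal to 49: 1.
PR = 6/11 × 100 = 54.5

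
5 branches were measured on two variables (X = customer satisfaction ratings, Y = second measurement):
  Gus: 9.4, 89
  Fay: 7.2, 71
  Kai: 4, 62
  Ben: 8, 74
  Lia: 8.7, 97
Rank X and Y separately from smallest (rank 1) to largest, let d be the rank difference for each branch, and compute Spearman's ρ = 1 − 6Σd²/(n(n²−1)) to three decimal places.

0.900

Ranks of variable 1: 5, 2, 1, 3, 4
Ranks of variable 2: 4, 2, 1, 3, 5
d = r₁ − r₂: 1, 0, 0, 0, -1
d²: 1, 0, 0, 0, 1; Σd² = 2
ρ = 1 − 6·2/(5·24) = 1 − 12/120 = 0.900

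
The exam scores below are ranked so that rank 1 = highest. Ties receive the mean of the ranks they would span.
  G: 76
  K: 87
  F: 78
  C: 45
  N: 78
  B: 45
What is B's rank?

Sorted (descending): 87, 78, 78, 76, 45, 45
The 2 values of 78 occupy positions 2–3 → average rank (2+3)/2 = 2.5.
The 2 values of 45 occupy positions 5–6 → average rank (5+6)/2 = 5.5.
B has value 45 → rank 5.5.

5.5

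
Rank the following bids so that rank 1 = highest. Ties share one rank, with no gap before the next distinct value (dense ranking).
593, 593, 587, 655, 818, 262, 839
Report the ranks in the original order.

4, 4, 5, 3, 2, 6, 1

Sorted (descending): 839, 818, 655, 593, 593, 587, 262
The 2 values of 593 share dense rank 4.
Remaining distinct values take the next consecutive integers.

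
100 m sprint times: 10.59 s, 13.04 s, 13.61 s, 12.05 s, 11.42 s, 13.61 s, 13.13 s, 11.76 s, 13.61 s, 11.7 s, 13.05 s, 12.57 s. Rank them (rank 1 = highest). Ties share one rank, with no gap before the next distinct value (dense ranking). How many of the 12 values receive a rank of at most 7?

9

Sorted (descending): 13.61, 13.61, 13.61, 13.13, 13.05, 13.04, 12.57, 12.05, 11.76, 11.7, 11.42, 10.59
The 3 values of 13.61 share dense rank 1.
Remaining distinct values take the next consecutive integers.
Ranks ≤ 7: {1, 1, 1, 2, 3, 4, 5, 6, 7} → 9 values.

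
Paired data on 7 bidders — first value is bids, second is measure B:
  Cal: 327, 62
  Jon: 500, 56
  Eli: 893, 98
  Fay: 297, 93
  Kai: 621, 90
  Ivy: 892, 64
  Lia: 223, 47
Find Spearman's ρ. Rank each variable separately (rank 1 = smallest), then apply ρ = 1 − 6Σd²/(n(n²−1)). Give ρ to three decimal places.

0.571

Ranks of variable 1: 3, 4, 7, 2, 5, 6, 1
Ranks of variable 2: 3, 2, 7, 6, 5, 4, 1
d = r₁ − r₂: 0, 2, 0, -4, 0, 2, 0
d²: 0, 4, 0, 16, 0, 4, 0; Σd² = 24
ρ = 1 − 6·24/(7·48) = 1 − 144/336 = 0.571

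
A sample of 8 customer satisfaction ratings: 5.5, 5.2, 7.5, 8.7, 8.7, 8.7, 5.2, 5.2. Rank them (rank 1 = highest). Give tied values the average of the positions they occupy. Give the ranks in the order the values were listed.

5, 7, 4, 2, 2, 2, 7, 7

Sorted (descending): 8.7, 8.7, 8.7, 7.5, 5.5, 5.2, 5.2, 5.2
The 3 values of 8.7 occupy positions 1–3 → average rank 2.
The 3 values of 5.2 occupy positions 6–8 → average rank 7.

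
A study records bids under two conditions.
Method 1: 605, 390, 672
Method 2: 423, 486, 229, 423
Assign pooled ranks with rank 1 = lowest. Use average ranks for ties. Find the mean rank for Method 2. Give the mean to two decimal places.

3.25

Sorted (ascending): 229, 390, 423, 423, 486, 605, 672
The 2 values of 423 occupy positions 3–4 → average rank (3+4)/2 = 3.5.
Method 2 values → pooled ranks: 423→3.5, 486→5, 229→1, 423→3.5
Mean rank = (3.5 + 5 + 1 + 3.5) / 4 = 3.25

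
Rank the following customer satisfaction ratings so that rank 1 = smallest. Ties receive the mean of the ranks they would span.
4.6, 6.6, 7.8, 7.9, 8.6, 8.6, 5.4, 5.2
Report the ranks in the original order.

Sorted (ascending): 4.6, 5.2, 5.4, 6.6, 7.8, 7.9, 8.6, 8.6
The 2 values of 8.6 occupy positions 7–8 → average rank (7+8)/2 = 7.5.

1, 4, 5, 6, 7.5, 7.5, 3, 2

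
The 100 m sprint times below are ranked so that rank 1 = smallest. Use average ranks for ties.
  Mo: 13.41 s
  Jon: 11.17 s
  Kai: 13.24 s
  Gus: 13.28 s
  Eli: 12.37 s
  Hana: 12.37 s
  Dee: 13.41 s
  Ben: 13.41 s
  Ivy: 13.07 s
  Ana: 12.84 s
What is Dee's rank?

9

Sorted (ascending): 11.17, 12.37, 12.37, 12.84, 13.07, 13.24, 13.28, 13.41, 13.41, 13.41
The 2 values of 12.37 occupy positions 2–3 → average rank (2+3)/2 = 2.5.
The 3 values of 13.41 occupy positions 8–10 → average rank 9.
Dee has value 13.41 s → rank 9.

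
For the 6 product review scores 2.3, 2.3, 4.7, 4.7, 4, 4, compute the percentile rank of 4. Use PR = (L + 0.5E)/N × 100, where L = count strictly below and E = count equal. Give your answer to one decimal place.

N = 6.
Strictly below 4: 2. Equal to 4: 2.
PR = (2 + 0.5·2)/6 × 100 = 50.0

50.0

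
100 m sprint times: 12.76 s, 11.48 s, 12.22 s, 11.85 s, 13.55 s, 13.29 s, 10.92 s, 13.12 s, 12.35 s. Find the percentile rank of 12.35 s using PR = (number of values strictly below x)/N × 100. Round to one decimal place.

N = 9.
Strictly below 12.35: 4. Equal to 12.35: 1.
PR = 4/9 × 100 = 44.4

44.4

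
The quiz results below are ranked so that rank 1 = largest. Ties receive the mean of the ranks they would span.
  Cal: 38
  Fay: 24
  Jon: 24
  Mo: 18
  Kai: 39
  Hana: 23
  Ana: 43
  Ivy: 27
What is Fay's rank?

Sorted (descending): 43, 39, 38, 27, 24, 24, 23, 18
The 2 values of 24 occupy positions 5–6 → average rank (5+6)/2 = 5.5.
Fay has value 24 → rank 5.5.

5.5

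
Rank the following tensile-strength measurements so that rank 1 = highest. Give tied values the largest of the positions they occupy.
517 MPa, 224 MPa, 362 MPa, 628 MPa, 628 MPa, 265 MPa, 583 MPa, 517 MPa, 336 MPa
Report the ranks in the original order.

Sorted (descending): 628, 628, 583, 517, 517, 362, 336, 265, 224
The 2 values of 628 occupy positions 1–2 → each gets rank 2.
The 2 values of 517 occupy positions 4–5 → each gets rank 5.

5, 9, 6, 2, 2, 8, 3, 5, 7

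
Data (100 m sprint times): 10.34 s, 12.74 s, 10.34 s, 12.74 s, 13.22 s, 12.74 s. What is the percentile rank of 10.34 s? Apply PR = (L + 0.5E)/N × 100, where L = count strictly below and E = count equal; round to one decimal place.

N = 6.
Strictly below 10.34: 0. Equal to 10.34: 2.
PR = (0 + 0.5·2)/6 × 100 = 16.7

16.7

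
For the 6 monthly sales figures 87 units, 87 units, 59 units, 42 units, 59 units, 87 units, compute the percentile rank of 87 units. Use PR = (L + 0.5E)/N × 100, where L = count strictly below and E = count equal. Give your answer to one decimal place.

75.0

N = 6.
Strictly below 87: 3. Equal to 87: 3.
PR = (3 + 0.5·3)/6 × 100 = 75.0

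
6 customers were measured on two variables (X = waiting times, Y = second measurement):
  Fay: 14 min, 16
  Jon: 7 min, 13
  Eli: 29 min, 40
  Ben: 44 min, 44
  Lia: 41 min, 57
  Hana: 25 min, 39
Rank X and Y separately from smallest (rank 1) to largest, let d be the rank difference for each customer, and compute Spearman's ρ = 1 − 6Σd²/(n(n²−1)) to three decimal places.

Ranks of variable 1: 2, 1, 4, 6, 5, 3
Ranks of variable 2: 2, 1, 4, 5, 6, 3
d = r₁ − r₂: 0, 0, 0, 1, -1, 0
d²: 0, 0, 0, 1, 1, 0; Σd² = 2
ρ = 1 − 6·2/(6·35) = 1 − 12/210 = 0.943

0.943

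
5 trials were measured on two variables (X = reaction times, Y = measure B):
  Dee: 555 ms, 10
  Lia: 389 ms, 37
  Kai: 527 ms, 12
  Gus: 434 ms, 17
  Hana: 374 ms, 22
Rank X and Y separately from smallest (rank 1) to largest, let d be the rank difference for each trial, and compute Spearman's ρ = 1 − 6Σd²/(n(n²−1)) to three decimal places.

-0.900

Ranks of variable 1: 5, 2, 4, 3, 1
Ranks of variable 2: 1, 5, 2, 3, 4
d = r₁ − r₂: 4, -3, 2, 0, -3
d²: 16, 9, 4, 0, 9; Σd² = 38
ρ = 1 − 6·38/(5·24) = 1 − 228/120 = -0.900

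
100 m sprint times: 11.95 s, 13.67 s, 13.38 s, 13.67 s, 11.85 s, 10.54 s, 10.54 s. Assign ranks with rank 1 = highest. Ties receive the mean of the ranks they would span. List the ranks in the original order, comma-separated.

4, 1.5, 3, 1.5, 5, 6.5, 6.5

Sorted (descending): 13.67, 13.67, 13.38, 11.95, 11.85, 10.54, 10.54
The 2 values of 13.67 occupy positions 1–2 → average rank (1+2)/2 = 1.5.
The 2 values of 10.54 occupy positions 6–7 → average rank (6+7)/2 = 6.5.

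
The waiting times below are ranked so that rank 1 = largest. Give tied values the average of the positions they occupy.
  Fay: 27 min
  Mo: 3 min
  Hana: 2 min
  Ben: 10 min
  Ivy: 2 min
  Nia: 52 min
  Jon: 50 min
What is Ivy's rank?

Sorted (descending): 52, 50, 27, 10, 3, 2, 2
The 2 values of 2 occupy positions 6–7 → average rank (6+7)/2 = 6.5.
Ivy has value 2 min → rank 6.5.

6.5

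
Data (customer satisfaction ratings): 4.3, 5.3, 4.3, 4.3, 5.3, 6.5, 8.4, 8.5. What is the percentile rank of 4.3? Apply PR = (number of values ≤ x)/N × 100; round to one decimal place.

N = 8.
Strictly below 4.3: 0. Equal to 4.3: 3.
PR = 3/8 × 100 = 37.5

37.5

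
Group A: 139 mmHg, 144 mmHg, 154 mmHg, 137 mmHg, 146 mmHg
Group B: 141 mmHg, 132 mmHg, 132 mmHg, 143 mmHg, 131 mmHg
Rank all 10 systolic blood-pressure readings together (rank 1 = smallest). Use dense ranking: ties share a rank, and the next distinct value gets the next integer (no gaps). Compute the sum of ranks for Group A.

31

Sorted (ascending): 131, 132, 132, 137, 139, 141, 143, 144, 146, 154
The 2 values of 132 share dense rank 2.
Remaining distinct values take the next consecutive integers.
Group A values → pooled ranks: 139→4, 144→7, 154→9, 137→3, 146→8
Rank sum = 4 + 7 + 9 + 3 + 8 = 31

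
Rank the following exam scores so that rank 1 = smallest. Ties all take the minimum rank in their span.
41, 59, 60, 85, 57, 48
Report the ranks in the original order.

1, 4, 5, 6, 3, 2

Sorted (ascending): 41, 48, 57, 59, 60, 85
No ties — each value takes its position as its rank.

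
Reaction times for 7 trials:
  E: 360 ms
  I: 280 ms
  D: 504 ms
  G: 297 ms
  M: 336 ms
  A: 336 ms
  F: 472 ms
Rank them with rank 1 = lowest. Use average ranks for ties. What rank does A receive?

3.5

Sorted (ascending): 280, 297, 336, 336, 360, 472, 504
The 2 values of 336 occupy positions 3–4 → average rank (3+4)/2 = 3.5.
A has value 336 ms → rank 3.5.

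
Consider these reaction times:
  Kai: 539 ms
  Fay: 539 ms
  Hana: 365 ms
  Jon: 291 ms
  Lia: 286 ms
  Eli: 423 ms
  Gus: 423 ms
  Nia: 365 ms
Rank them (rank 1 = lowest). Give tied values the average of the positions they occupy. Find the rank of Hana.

3.5

Sorted (ascending): 286, 291, 365, 365, 423, 423, 539, 539
The 2 values of 365 occupy positions 3–4 → average rank (3+4)/2 = 3.5.
The 2 values of 423 occupy positions 5–6 → average rank (5+6)/2 = 5.5.
The 2 values of 539 occupy positions 7–8 → average rank (7+8)/2 = 7.5.
Hana has value 365 ms → rank 3.5.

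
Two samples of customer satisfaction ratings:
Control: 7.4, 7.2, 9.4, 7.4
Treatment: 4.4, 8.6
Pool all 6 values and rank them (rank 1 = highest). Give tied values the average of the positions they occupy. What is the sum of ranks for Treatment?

Sorted (descending): 9.4, 8.6, 7.4, 7.4, 7.2, 4.4
The 2 values of 7.4 occupy positions 3–4 → average rank (3+4)/2 = 3.5.
Treatment values → pooled ranks: 4.4→6, 8.6→2
Rank sum = 6 + 2 = 8

8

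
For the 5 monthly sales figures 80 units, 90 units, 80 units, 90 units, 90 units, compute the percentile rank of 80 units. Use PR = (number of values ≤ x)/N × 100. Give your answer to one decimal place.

40.0

N = 5.
Strictly below 80: 0. Equal to 80: 2.
PR = 2/5 × 100 = 40.0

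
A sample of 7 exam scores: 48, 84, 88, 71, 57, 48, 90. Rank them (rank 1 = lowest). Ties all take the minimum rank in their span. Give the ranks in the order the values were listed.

Sorted (ascending): 48, 48, 57, 71, 84, 88, 90
The 2 values of 48 occupy positions 1–2 → each gets rank 1.

1, 5, 6, 4, 3, 1, 7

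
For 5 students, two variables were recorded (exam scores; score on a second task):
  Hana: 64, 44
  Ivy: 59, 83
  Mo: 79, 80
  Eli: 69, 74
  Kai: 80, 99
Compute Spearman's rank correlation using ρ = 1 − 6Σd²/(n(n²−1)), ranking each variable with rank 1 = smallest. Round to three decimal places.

0.400

Ranks of variable 1: 2, 1, 4, 3, 5
Ranks of variable 2: 1, 4, 3, 2, 5
d = r₁ − r₂: 1, -3, 1, 1, 0
d²: 1, 9, 1, 1, 0; Σd² = 12
ρ = 1 − 6·12/(5·24) = 1 − 72/120 = 0.400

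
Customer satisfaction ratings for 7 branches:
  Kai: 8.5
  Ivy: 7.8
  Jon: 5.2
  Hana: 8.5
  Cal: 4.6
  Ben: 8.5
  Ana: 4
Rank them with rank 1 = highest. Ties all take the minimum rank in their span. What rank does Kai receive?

Sorted (descending): 8.5, 8.5, 8.5, 7.8, 5.2, 4.6, 4
The 3 values of 8.5 occupy positions 1–3 → each gets rank 1.
Kai has value 8.5 → rank 1.

1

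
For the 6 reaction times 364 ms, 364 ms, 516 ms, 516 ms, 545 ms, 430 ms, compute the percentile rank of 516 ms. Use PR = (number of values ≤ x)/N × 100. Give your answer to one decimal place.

83.3

N = 6.
Strictly below 516: 3. Equal to 516: 2.
PR = 5/6 × 100 = 83.3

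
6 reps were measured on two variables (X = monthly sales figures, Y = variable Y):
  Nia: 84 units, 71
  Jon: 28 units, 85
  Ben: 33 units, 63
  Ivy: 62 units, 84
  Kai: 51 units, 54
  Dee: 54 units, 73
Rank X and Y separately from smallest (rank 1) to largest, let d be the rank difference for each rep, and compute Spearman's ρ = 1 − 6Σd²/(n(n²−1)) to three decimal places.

-0.086

Ranks of variable 1: 6, 1, 2, 5, 3, 4
Ranks of variable 2: 3, 6, 2, 5, 1, 4
d = r₁ − r₂: 3, -5, 0, 0, 2, 0
d²: 9, 25, 0, 0, 4, 0; Σd² = 38
ρ = 1 − 6·38/(6·35) = 1 − 228/210 = -0.086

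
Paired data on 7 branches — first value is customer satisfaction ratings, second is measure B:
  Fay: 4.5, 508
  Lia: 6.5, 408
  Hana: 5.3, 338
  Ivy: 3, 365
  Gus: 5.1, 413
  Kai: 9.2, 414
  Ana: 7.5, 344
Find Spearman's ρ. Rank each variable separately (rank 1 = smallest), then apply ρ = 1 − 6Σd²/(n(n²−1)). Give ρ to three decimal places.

Ranks of variable 1: 2, 5, 4, 1, 3, 7, 6
Ranks of variable 2: 7, 4, 1, 3, 5, 6, 2
d = r₁ − r₂: -5, 1, 3, -2, -2, 1, 4
d²: 25, 1, 9, 4, 4, 1, 16; Σd² = 60
ρ = 1 − 6·60/(7·48) = 1 − 360/336 = -0.071

-0.071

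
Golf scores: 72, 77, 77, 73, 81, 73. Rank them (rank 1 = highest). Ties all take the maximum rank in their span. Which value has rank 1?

81

Sorted (descending): 81, 77, 77, 73, 73, 72
The 2 values of 77 occupy positions 2–3 → each gets rank 3.
The 2 values of 73 occupy positions 4–5 → each gets rank 5.
Rank 1 → value 81.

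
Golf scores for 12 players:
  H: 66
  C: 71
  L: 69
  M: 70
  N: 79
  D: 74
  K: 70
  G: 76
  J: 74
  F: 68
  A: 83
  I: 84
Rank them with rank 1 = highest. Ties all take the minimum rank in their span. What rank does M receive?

8

Sorted (descending): 84, 83, 79, 76, 74, 74, 71, 70, 70, 69, 68, 66
The 2 values of 74 occupy positions 5–6 → each gets rank 5.
The 2 values of 70 occupy positions 8–9 → each gets rank 8.
M has value 70 → rank 8.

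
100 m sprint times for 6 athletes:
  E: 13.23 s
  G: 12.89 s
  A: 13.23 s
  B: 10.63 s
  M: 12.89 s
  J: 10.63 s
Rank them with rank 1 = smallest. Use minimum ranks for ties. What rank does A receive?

Sorted (ascending): 10.63, 10.63, 12.89, 12.89, 13.23, 13.23
The 2 values of 10.63 occupy positions 1–2 → each gets rank 1.
The 2 values of 12.89 occupy positions 3–4 → each gets rank 3.
The 2 values of 13.23 occupy positions 5–6 → each gets rank 5.
A has value 13.23 s → rank 5.

5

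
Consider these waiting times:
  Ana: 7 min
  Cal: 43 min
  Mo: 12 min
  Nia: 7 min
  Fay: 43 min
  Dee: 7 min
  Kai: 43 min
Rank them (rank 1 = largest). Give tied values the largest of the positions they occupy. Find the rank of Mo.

Sorted (descending): 43, 43, 43, 12, 7, 7, 7
The 3 values of 43 occupy positions 1–3 → each gets rank 3.
The 3 values of 7 occupy positions 5–7 → each gets rank 7.
Mo has value 12 min → rank 4.

4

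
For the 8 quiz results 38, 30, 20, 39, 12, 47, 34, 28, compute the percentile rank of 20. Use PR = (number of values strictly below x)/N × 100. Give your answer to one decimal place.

N = 8.
Strictly below 20: 1. Equal to 20: 1.
PR = 1/8 × 100 = 12.5

12.5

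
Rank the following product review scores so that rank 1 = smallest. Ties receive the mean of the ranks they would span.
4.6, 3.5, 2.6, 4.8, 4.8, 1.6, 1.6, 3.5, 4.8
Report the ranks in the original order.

Sorted (ascending): 1.6, 1.6, 2.6, 3.5, 3.5, 4.6, 4.8, 4.8, 4.8
The 2 values of 1.6 occupy positions 1–2 → average rank (1+2)/2 = 1.5.
The 2 values of 3.5 occupy positions 4–5 → average rank (4+5)/2 = 4.5.
The 3 values of 4.8 occupy positions 7–9 → average rank 8.

6, 4.5, 3, 8, 8, 1.5, 1.5, 4.5, 8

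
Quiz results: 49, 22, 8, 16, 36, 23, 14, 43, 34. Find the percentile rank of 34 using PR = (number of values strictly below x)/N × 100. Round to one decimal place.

N = 9.
Strictly below 34: 5. Equal to 34: 1.
PR = 5/9 × 100 = 55.6

55.6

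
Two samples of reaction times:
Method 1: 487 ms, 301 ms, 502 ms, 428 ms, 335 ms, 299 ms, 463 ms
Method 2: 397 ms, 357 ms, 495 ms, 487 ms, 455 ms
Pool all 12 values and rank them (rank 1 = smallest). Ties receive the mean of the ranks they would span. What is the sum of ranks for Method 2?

36.5

Sorted (ascending): 299, 301, 335, 357, 397, 428, 455, 463, 487, 487, 495, 502
The 2 values of 487 occupy positions 9–10 → average rank (9+10)/2 = 9.5.
Method 2 values → pooled ranks: 397→5, 357→4, 495→11, 487→9.5, 455→7
Rank sum = 5 + 4 + 11 + 9.5 + 7 = 36.5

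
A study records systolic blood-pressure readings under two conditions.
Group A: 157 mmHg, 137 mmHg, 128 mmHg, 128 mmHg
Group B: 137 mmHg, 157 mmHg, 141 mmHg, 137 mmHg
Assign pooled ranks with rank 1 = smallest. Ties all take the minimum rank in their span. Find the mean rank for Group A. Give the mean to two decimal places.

3.00

Sorted (ascending): 128, 128, 137, 137, 137, 141, 157, 157
The 2 values of 128 occupy positions 1–2 → each gets rank 1.
The 3 values of 137 occupy positions 3–5 → each gets rank 3.
The 2 values of 157 occupy positions 7–8 → each gets rank 7.
Group A values → pooled ranks: 157→7, 137→3, 128→1, 128→1
Mean rank = (7 + 3 + 1 + 1) / 4 = 3.00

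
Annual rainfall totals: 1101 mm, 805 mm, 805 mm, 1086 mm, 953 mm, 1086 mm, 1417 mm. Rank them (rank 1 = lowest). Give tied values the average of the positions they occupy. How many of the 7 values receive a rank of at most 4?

3

Sorted (ascending): 805, 805, 953, 1086, 1086, 1101, 1417
The 2 values of 805 occupy positions 1–2 → average rank (1+2)/2 = 1.5.
The 2 values of 1086 occupy positions 4–5 → average rank (4+5)/2 = 4.5.
Ranks ≤ 4: {1.5, 1.5, 3} → 3 values.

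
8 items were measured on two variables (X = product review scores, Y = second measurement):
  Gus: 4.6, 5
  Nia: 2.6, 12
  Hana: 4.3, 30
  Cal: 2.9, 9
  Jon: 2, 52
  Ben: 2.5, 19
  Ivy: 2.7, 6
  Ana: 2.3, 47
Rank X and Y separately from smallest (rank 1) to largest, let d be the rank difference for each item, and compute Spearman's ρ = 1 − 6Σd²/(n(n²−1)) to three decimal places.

-0.738

Ranks of variable 1: 8, 4, 7, 6, 1, 3, 5, 2
Ranks of variable 2: 1, 4, 6, 3, 8, 5, 2, 7
d = r₁ − r₂: 7, 0, 1, 3, -7, -2, 3, -5
d²: 49, 0, 1, 9, 49, 4, 9, 25; Σd² = 146
ρ = 1 − 6·146/(8·63) = 1 − 876/504 = -0.738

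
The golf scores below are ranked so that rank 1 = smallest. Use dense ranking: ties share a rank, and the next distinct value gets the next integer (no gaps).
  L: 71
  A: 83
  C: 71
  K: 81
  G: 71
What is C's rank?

Sorted (ascending): 71, 71, 71, 81, 83
The 3 values of 71 share dense rank 1.
Remaining distinct values take the next consecutive integers.
C has value 71 → rank 1.

1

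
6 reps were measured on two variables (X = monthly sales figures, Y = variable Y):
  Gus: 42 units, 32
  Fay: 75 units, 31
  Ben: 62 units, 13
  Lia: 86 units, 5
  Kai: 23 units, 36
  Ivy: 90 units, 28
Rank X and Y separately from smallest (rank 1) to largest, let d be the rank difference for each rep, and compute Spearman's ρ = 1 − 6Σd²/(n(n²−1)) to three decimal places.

Ranks of variable 1: 2, 4, 3, 5, 1, 6
Ranks of variable 2: 5, 4, 2, 1, 6, 3
d = r₁ − r₂: -3, 0, 1, 4, -5, 3
d²: 9, 0, 1, 16, 25, 9; Σd² = 60
ρ = 1 − 6·60/(6·35) = 1 − 360/210 = -0.714

-0.714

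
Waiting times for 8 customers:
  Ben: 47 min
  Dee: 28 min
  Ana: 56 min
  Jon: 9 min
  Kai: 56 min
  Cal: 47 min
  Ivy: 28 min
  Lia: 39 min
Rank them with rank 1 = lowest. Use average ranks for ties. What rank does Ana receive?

7.5

Sorted (ascending): 9, 28, 28, 39, 47, 47, 56, 56
The 2 values of 28 occupy positions 2–3 → average rank (2+3)/2 = 2.5.
The 2 values of 47 occupy positions 5–6 → average rank (5+6)/2 = 5.5.
The 2 values of 56 occupy positions 7–8 → average rank (7+8)/2 = 7.5.
Ana has value 56 min → rank 7.5.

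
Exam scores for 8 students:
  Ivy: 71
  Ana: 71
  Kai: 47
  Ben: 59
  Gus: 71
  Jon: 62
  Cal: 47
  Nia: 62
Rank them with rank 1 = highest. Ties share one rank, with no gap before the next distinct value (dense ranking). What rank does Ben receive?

Sorted (descending): 71, 71, 71, 62, 62, 59, 47, 47
The 3 values of 71 share dense rank 1.
The 2 values of 62 share dense rank 2.
The 2 values of 47 share dense rank 4.
Remaining distinct values take the next consecutive integers.
Ben has value 59 → rank 3.

3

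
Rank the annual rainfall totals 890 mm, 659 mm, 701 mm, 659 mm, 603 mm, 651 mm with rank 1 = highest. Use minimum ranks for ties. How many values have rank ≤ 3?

Sorted (descending): 890, 701, 659, 659, 651, 603
The 2 values of 659 occupy positions 3–4 → each gets rank 3.
Ranks ≤ 3: {1, 2, 3, 3} → 4 values.

4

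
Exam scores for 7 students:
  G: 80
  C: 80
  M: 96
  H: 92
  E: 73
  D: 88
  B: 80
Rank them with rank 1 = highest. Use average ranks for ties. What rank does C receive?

Sorted (descending): 96, 92, 88, 80, 80, 80, 73
The 3 values of 80 occupy positions 4–6 → average rank 5.
C has value 80 → rank 5.

5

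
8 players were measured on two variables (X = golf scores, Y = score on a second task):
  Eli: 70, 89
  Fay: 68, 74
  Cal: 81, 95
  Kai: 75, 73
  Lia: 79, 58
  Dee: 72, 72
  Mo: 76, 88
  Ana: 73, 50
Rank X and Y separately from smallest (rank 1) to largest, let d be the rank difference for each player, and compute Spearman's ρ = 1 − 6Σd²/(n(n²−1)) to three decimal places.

0.095

Ranks of variable 1: 2, 1, 8, 5, 7, 3, 6, 4
Ranks of variable 2: 7, 5, 8, 4, 2, 3, 6, 1
d = r₁ − r₂: -5, -4, 0, 1, 5, 0, 0, 3
d²: 25, 16, 0, 1, 25, 0, 0, 9; Σd² = 76
ρ = 1 − 6·76/(8·63) = 1 − 456/504 = 0.095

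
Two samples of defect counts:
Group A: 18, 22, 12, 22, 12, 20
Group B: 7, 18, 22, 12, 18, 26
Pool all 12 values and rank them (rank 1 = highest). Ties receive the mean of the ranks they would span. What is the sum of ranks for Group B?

Sorted (descending): 26, 22, 22, 22, 20, 18, 18, 18, 12, 12, 12, 7
The 3 values of 22 occupy positions 2–4 → average rank 3.
The 3 values of 18 occupy positions 6–8 → average rank 7.
The 3 values of 12 occupy positions 9–11 → average rank 10.
Group B values → pooled ranks: 7→12, 18→7, 22→3, 12→10, 18→7, 26→1
Rank sum = 12 + 7 + 3 + 10 + 7 + 1 = 40

40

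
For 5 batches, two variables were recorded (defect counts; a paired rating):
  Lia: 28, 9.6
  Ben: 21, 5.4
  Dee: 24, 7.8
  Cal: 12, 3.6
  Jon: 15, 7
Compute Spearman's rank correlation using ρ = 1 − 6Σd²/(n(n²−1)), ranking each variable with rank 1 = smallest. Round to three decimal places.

0.900

Ranks of variable 1: 5, 3, 4, 1, 2
Ranks of variable 2: 5, 2, 4, 1, 3
d = r₁ − r₂: 0, 1, 0, 0, -1
d²: 0, 1, 0, 0, 1; Σd² = 2
ρ = 1 − 6·2/(5·24) = 1 − 12/120 = 0.900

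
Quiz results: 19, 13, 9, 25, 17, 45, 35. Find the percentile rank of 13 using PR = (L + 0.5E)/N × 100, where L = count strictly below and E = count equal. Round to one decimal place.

21.4

N = 7.
Strictly below 13: 1. Equal to 13: 1.
PR = (1 + 0.5·1)/7 × 100 = 21.4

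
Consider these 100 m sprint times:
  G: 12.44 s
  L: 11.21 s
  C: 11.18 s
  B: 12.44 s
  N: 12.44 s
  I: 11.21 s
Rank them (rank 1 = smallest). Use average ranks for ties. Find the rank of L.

2.5

Sorted (ascending): 11.18, 11.21, 11.21, 12.44, 12.44, 12.44
The 2 values of 11.21 occupy positions 2–3 → average rank (2+3)/2 = 2.5.
The 3 values of 12.44 occupy positions 4–6 → average rank 5.
L has value 11.21 s → rank 2.5.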